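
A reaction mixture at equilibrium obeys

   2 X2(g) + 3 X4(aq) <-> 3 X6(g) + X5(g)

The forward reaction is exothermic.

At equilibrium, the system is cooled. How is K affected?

increases

K depends on temperature via the van 't Hoff relation. The forward reaction is exothermic, so lowering T increases K.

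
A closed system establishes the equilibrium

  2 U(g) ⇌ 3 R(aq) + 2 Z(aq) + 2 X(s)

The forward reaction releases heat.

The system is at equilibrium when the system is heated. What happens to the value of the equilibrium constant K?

decreases

K depends on temperature via the van 't Hoff relation. The forward reaction is exothermic, so raising T decreases K.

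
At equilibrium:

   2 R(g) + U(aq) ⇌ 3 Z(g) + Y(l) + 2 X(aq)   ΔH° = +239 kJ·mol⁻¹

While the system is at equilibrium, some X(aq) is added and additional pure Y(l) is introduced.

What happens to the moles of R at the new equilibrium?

increases

Adding X (aq), a product, drives the reaction to the left.
Y is a pure liquid; its activity is 1 regardless of amount, so Q is unaffected — no shift from this change.
The net shift is to the left. R is a reactant, so its amount increases.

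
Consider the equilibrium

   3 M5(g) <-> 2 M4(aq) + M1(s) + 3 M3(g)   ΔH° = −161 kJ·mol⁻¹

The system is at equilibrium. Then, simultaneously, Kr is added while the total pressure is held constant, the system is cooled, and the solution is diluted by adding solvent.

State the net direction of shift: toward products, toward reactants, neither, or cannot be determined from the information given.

right

Adding inert gas at constant total pressure expands the volume, scaling every reacting partial pressure by the same factor. Δn_gas = 3 − 3 = 0, so Q is unchanged — no shift.
The forward reaction is exothermic. Lowering T favours the exothermic direction — shift to the right.
Dilution lowers every aqueous concentration by the same factor. Δn_aq = 2 − 0 = +2, so the system shifts toward the side with more dissolved moles — to the right.
Only the nonzero effect(s) matter; the net shift is to the right.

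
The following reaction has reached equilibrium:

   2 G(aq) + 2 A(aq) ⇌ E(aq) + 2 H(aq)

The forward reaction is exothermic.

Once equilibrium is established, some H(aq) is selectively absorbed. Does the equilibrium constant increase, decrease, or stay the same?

unchanged

The equilibrium constant depends only on temperature. This perturbation may move the position of equilibrium, but since T is unchanged, K itself is unchanged.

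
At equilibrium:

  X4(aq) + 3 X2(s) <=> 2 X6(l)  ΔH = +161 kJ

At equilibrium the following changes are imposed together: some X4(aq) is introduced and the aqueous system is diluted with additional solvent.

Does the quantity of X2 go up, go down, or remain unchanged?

Adding X4 (aq), a reactant, drives the reaction to the right.
Dilution lowers every aqueous concentration by the same factor. Δn_aq = 0 − 1 = -1, so the system shifts toward the side with more dissolved moles — to the left.
The two effects oppose each other, so the net shift — and hence the change in X2 — cannot be determined from the given information.

cannot be determined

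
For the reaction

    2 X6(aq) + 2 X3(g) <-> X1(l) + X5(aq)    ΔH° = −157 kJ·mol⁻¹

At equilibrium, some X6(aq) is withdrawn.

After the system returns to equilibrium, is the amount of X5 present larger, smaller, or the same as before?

decreases

Removing X6 (aq), a reactant, drives the reaction to the left.
The net shift is to the left. X5 is a product, so its amount decreases.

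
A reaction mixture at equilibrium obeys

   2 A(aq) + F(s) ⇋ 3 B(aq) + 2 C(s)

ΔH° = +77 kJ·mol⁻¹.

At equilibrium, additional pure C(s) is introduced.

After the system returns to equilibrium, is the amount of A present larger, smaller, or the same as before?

unchanged

C is a pure solid; its activity is 1 regardless of amount, so Q is unaffected — no shift from this change.
No net shift occurs, so the amount of A is unchanged.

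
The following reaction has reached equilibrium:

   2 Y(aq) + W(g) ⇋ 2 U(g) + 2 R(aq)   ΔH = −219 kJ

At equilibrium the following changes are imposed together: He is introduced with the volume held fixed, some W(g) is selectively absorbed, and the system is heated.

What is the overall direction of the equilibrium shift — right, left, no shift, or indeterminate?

left

At constant volume, adding an inert gas leaves every reacting species' partial pressure unchanged, so Q is unchanged — no shift from this change.
Removing W (g), a reactant, drives the reaction to the left.
The forward reaction is exothermic. Raising T favours the endothermic direction — shift to the left.
Only the nonzero effect(s) matter; the net shift is to the left.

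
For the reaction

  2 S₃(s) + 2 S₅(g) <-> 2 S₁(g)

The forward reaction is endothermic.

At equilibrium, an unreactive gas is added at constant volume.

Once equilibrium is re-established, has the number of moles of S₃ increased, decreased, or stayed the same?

unchanged

At constant volume, adding an inert gas leaves every reacting species' partial pressure unchanged, so Q is unchanged — no shift from this change.
No net shift occurs, so the amount of S₃ is unchanged.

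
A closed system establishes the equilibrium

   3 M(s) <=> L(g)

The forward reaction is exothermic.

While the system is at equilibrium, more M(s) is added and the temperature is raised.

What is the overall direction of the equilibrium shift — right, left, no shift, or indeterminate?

left

M is a pure solid; its activity is 1 regardless of amount, so Q is unaffected — no shift from this change.
The forward reaction is exothermic. Raising T favours the endothermic direction — shift to the left.
Only the nonzero effect(s) matter; the net shift is to the left.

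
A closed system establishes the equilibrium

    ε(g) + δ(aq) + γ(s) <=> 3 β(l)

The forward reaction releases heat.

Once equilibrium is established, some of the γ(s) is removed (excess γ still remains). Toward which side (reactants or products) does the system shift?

no shift

γ is a pure solid; its activity is 1 regardless of amount, so Q is unaffected — no shift from this change.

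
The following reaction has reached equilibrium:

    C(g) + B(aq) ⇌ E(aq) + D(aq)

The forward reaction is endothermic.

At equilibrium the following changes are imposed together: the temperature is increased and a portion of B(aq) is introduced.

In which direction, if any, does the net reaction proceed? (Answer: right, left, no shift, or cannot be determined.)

The forward reaction is endothermic. Raising T favours the endothermic direction — shift to the right.
Adding B (aq), a reactant, drives the reaction to the right.
All effects act in the same direction — net shift to the right.

right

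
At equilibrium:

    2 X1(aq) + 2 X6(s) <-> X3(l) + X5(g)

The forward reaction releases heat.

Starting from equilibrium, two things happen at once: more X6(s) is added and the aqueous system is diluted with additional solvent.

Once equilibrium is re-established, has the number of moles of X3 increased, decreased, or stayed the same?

X6 is a pure solid; its activity is 1 regardless of amount, so Q is unaffected — no shift from this change.
Dilution lowers every aqueous concentration by the same factor. Δn_aq = 0 − 2 = -2, so the system shifts toward the side with more dissolved moles — to the left.
The net shift is to the left. X3 is a product, so its amount decreases.

decreases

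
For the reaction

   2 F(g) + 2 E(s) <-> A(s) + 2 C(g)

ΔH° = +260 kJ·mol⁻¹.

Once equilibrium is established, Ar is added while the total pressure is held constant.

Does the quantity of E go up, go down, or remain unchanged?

unchanged

Adding inert gas at constant total pressure expands the volume, scaling every reacting partial pressure by the same factor. Δn_gas = 2 − 2 = 0, so Q is unchanged — no shift.
No net shift occurs, so the amount of E is unchanged.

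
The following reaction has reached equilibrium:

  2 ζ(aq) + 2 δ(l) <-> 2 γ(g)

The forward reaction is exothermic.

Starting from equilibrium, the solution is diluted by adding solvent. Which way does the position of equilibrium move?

Dilution lowers every aqueous concentration by the same factor. Δn_aq = 0 − 2 = -2, so the system shifts toward the side with more dissolved moles — to the left.

left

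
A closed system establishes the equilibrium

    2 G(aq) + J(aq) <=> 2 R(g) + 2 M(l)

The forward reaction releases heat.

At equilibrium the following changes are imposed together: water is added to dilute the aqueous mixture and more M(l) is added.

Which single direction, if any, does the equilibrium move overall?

Dilution lowers every aqueous concentration by the same factor. Δn_aq = 0 − 3 = -3, so the system shifts toward the side with more dissolved moles — to the left.
M is a pure liquid; its activity is 1 regardless of amount, so Q is unaffected — no shift from this change.
Only the nonzero effect(s) matter; the net shift is to the left.

left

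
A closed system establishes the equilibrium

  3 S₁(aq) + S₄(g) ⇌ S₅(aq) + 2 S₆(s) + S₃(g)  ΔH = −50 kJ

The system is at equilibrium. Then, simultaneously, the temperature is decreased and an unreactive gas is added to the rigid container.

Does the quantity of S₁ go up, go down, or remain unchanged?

The forward reaction is exothermic. Lowering T favours the exothermic direction — shift to the right.
At constant volume, adding an inert gas leaves every reacting species' partial pressure unchanged, so Q is unchanged — no shift from this change.
The net shift is to the right. S₁ is a reactant, so its amount decreases.

decreases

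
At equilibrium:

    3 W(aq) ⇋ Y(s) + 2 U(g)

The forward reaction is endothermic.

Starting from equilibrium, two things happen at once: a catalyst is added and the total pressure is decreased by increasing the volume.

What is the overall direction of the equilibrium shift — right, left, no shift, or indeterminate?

right

A catalyst speeds both forward and reverse rates equally; it changes neither Q nor K — no shift from this change.
Gas moles: reactants 0, products 2 (Δn_gas = +2). Expansion shifts the system toward the side with more moles of gas — to the right.
Only the nonzero effect(s) matter; the net shift is to the right.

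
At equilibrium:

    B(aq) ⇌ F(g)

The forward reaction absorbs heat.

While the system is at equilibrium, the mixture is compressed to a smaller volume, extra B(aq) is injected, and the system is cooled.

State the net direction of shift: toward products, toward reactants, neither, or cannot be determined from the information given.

Gas moles: reactants 0, products 1 (Δn_gas = +1). Compression shifts the system toward the side with fewer moles of gas — to the left.
Adding B (aq), a reactant, drives the reaction to the right.
The forward reaction is endothermic. Lowering T favours the exothermic direction — shift to the left.
The individual effects push in opposite directions; without quantitative information the net direction cannot be determined.

cannot be determined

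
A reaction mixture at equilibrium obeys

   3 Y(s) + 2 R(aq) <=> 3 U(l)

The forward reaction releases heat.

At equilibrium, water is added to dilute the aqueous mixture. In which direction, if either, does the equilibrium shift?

Dilution lowers every aqueous concentration by the same factor. Δn_aq = 0 − 2 = -2, so the system shifts toward the side with more dissolved moles — to the left.

left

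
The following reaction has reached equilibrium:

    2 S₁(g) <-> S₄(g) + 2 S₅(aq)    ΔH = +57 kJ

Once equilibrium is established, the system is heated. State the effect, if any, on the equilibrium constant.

K depends on temperature via the van 't Hoff relation. The forward reaction is endothermic, so raising T increases K.

increases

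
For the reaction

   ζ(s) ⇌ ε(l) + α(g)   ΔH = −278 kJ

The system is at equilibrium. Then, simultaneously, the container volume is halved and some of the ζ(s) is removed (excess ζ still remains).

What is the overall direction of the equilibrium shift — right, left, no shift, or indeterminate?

left

Gas moles: reactants 0, products 1 (Δn_gas = +1). Compression shifts the system toward the side with fewer moles of gas — to the left.
ζ is a pure solid; its activity is 1 regardless of amount, so Q is unaffected — no shift from this change.
Only the nonzero effect(s) matter; the net shift is to the left.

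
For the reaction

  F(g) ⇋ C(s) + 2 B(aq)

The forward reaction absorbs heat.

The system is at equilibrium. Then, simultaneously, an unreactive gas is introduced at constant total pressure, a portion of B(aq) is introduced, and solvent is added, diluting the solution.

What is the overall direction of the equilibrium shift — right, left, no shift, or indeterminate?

Adding inert gas at constant total pressure expands the volume and lowers every reacting partial pressure. With Δn_gas = 0 − 1 = -1, Q moves away from K toward the side with fewer gas moles, so the system shifts toward the side with more gas moles — to the left.
Adding B (aq), a product, drives the reaction to the left.
Dilution lowers every aqueous concentration by the same factor. Δn_aq = 2 − 0 = +2, so the system shifts toward the side with more dissolved moles — to the right.
The individual effects push in opposite directions; without quantitative information the net direction cannot be determined.

cannot be determined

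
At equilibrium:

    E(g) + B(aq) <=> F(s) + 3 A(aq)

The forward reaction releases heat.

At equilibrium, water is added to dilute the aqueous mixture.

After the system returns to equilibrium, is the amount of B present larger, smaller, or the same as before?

decreases

Dilution lowers every aqueous concentration by the same factor. Δn_aq = 3 − 1 = +2, so the system shifts toward the side with more dissolved moles — to the right.
The net shift is to the right. B is a reactant, so its amount decreases.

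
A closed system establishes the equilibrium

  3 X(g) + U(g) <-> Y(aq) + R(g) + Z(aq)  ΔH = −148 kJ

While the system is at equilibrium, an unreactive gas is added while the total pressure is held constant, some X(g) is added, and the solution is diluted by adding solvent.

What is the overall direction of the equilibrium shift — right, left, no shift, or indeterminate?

cannot be determined

Adding inert gas at constant total pressure expands the volume and lowers every reacting partial pressure. With Δn_gas = 1 − 4 = -3, Q moves away from K toward the side with fewer gas moles, so the system shifts toward the side with more gas moles — to the left.
Adding X (g), a reactant, drives the reaction to the right.
Dilution lowers every aqueous concentration by the same factor. Δn_aq = 2 − 0 = +2, so the system shifts toward the side with more dissolved moles — to the right.
The individual effects push in opposite directions; without quantitative information the net direction cannot be determined.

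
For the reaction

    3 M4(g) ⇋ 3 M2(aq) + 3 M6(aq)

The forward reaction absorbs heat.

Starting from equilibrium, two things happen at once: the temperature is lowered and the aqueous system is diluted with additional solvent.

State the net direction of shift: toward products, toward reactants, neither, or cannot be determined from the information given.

cannot be determined

The forward reaction is endothermic. Lowering T favours the exothermic direction — shift to the left.
Dilution lowers every aqueous concentration by the same factor. Δn_aq = 6 − 0 = +6, so the system shifts toward the side with more dissolved moles — to the right.
The individual effects push in opposite directions; without quantitative information the net direction cannot be determined.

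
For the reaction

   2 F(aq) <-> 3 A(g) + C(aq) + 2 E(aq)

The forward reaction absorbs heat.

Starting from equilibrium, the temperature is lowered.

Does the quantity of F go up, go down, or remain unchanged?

The forward reaction is endothermic. Lowering T favours the exothermic direction — shift to the left.
The net shift is to the left. F is a reactant, so its amount increases.

increases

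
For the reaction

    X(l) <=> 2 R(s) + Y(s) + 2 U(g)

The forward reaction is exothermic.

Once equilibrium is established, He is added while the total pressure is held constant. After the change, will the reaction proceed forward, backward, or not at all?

Adding inert gas at constant total pressure expands the volume and lowers every reacting partial pressure. With Δn_gas = 2 − 0 = +2, Q moves away from K toward the side with fewer gas moles, so the system shifts toward the side with more gas moles — to the right.

right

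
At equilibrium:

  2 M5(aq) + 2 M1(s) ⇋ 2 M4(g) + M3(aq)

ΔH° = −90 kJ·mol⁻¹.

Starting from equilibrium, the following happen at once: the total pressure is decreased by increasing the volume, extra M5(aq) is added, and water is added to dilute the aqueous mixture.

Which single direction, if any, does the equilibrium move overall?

cannot be determined

Gas moles: reactants 0, products 2 (Δn_gas = +2). Expansion shifts the system toward the side with more moles of gas — to the right.
Adding M5 (aq), a reactant, drives the reaction to the right.
Dilution lowers every aqueous concentration by the same factor. Δn_aq = 1 − 2 = -1, so the system shifts toward the side with more dissolved moles — to the left.
The individual effects push in opposite directions; without quantitative information the net direction cannot be determined.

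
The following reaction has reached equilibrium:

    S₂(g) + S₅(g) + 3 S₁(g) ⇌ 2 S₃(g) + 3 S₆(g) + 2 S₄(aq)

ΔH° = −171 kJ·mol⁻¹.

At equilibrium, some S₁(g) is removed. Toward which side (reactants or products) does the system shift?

Removing S₁ (g), a reactant, drives the reaction to the left.

left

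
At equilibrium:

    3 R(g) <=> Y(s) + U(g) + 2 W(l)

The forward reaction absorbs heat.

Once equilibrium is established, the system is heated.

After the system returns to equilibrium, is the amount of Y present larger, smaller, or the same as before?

The forward reaction is endothermic. Raising T favours the endothermic direction — shift to the right.
The net shift is to the right. Y is a product, so its amount increases.

increases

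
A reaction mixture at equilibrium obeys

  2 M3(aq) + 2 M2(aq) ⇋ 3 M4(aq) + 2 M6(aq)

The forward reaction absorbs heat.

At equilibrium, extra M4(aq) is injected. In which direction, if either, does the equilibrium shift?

left

Adding M4 (aq), a product, drives the reaction to the left.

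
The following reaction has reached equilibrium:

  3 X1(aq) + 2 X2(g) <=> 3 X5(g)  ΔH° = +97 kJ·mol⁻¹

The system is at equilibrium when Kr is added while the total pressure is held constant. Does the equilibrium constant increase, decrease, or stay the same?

unchanged

The equilibrium constant depends only on temperature. This perturbation may move the position of equilibrium, but since T is unchanged, K itself is unchanged.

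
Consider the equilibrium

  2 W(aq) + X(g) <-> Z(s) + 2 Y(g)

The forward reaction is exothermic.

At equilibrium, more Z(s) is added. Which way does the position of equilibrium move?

Z is a pure solid; its activity is 1 regardless of amount, so Q is unaffected — no shift from this change.

no shift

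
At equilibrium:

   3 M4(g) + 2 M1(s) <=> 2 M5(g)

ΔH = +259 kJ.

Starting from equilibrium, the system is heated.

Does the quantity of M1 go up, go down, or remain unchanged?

The forward reaction is endothermic. Raising T favours the endothermic direction — shift to the right.
The net shift is to the right. M1 is a reactant, so its amount decreases.

decreases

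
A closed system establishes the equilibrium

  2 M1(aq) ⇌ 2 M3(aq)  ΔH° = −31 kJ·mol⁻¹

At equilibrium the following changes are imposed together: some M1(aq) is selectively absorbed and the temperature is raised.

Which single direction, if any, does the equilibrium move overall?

Removing M1 (aq), a reactant, drives the reaction to the left.
The forward reaction is exothermic. Raising T favours the endothermic direction — shift to the left.
All effects act in the same direction — net shift to the left.

left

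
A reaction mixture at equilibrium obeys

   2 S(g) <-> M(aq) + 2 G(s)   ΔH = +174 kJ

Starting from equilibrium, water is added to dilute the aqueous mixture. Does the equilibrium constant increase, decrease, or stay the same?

unchanged

The equilibrium constant depends only on temperature. This perturbation may move the position of equilibrium, but since T is unchanged, K itself is unchanged.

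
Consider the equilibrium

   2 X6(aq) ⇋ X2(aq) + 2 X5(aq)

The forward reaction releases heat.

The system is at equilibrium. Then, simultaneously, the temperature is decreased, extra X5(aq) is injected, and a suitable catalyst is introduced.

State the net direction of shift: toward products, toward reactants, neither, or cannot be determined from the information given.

cannot be determined

The forward reaction is exothermic. Lowering T favours the exothermic direction — shift to the right.
Adding X5 (aq), a product, drives the reaction to the left.
A catalyst speeds both forward and reverse rates equally; it changes neither Q nor K — no shift from this change.
The individual effects push in opposite directions; without quantitative information the net direction cannot be determined.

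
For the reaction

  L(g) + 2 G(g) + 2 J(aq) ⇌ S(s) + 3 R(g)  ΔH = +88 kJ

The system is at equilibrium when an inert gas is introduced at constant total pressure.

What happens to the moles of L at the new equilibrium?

unchanged

Adding inert gas at constant total pressure expands the volume, scaling every reacting partial pressure by the same factor. Δn_gas = 3 − 3 = 0, so Q is unchanged — no shift.
No net shift occurs, so the amount of L is unchanged.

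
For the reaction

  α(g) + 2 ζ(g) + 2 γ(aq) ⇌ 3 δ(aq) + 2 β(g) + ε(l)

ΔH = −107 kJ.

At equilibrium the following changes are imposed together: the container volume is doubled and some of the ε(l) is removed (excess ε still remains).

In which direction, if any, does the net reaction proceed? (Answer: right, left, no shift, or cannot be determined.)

Gas moles: reactants 3, products 2 (Δn_gas = -1). Expansion shifts the system toward the side with more moles of gas — to the left.
ε is a pure liquid; its activity is 1 regardless of amount, so Q is unaffected — no shift from this change.
Only the nonzero effect(s) matter; the net shift is to the left.

left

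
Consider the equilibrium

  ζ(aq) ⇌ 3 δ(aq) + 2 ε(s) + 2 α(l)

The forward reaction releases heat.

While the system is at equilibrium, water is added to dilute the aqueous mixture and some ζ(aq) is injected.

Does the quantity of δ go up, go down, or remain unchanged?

Dilution lowers every aqueous concentration by the same factor. Δn_aq = 3 − 1 = +2, so the system shifts toward the side with more dissolved moles — to the right.
Adding ζ (aq), a reactant, drives the reaction to the right.
The net shift is to the right. δ is a product, so its amount increases.

increases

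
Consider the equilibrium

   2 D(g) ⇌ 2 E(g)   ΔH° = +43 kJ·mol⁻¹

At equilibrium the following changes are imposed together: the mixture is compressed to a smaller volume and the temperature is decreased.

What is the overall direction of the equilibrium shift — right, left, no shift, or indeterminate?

left

Gas moles: reactants 2, products 2. Δn_gas = 0, so a volume change leaves Q equal to K — no shift from this change.
The forward reaction is endothermic. Lowering T favours the exothermic direction — shift to the left.
Only the nonzero effect(s) matter; the net shift is to the left.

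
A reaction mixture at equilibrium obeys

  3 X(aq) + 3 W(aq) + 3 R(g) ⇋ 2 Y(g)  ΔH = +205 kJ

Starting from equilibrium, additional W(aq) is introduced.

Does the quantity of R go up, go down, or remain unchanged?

Adding W (aq), a reactant, drives the reaction to the right.
The net shift is to the right. R is a reactant, so its amount decreases.

decreases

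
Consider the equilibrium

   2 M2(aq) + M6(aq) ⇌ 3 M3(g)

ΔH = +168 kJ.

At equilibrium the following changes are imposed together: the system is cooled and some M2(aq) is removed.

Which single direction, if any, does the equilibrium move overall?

left

The forward reaction is endothermic. Lowering T favours the exothermic direction — shift to the left.
Removing M2 (aq), a reactant, drives the reaction to the left.
All effects act in the same direction — net shift to the left.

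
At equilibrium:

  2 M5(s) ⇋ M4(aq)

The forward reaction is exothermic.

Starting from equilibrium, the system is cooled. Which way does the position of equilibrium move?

right

The forward reaction is exothermic. Lowering T favours the exothermic direction — shift to the right.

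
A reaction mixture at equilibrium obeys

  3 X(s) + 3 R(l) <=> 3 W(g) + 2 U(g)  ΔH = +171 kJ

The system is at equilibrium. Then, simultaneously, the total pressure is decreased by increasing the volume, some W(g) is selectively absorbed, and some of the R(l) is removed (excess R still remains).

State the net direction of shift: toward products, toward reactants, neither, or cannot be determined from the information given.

Gas moles: reactants 0, products 5 (Δn_gas = +5). Expansion shifts the system toward the side with more moles of gas — to the right.
Removing W (g), a product, drives the reaction to the right.
R is a pure liquid; its activity is 1 regardless of amount, so Q is unaffected — no shift from this change.
Only the nonzero effect(s) matter; the net shift is to the right.

right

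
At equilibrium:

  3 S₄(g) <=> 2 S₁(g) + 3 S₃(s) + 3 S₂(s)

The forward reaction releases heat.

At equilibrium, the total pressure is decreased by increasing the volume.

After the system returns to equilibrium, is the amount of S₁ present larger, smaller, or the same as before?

Gas moles: reactants 3, products 2 (Δn_gas = -1). Expansion shifts the system toward the side with more moles of gas — to the left.
The net shift is to the left. S₁ is a product, so its amount decreases.

decreases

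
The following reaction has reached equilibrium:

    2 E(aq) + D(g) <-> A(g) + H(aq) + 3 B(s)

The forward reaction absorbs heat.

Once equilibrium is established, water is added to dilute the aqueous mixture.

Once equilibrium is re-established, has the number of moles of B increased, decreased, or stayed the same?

Dilution lowers every aqueous concentration by the same factor. Δn_aq = 1 − 2 = -1, so the system shifts toward the side with more dissolved moles — to the left.
The net shift is to the left. B is a product, so its amount decreases.

decreases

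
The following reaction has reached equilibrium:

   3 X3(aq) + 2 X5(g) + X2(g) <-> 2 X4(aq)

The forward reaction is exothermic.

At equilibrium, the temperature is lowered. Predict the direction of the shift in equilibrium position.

The forward reaction is exothermic. Lowering T favours the exothermic direction — shift to the right.

right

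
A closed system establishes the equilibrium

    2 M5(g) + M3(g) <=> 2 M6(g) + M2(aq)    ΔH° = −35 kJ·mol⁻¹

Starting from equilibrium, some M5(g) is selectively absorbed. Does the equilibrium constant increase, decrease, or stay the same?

unchanged

The equilibrium constant depends only on temperature. This perturbation may move the position of equilibrium, but since T is unchanged, K itself is unchanged.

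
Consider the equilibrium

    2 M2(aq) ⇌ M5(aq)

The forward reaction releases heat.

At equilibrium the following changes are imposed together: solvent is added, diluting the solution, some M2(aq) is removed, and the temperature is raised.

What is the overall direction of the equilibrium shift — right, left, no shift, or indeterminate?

Dilution lowers every aqueous concentration by the same factor. Δn_aq = 1 − 2 = -1, so the system shifts toward the side with more dissolved moles — to the left.
Removing M2 (aq), a reactant, drives the reaction to the left.
The forward reaction is exothermic. Raising T favours the endothermic direction — shift to the left.
All effects act in the same direction — net shift to the left.

left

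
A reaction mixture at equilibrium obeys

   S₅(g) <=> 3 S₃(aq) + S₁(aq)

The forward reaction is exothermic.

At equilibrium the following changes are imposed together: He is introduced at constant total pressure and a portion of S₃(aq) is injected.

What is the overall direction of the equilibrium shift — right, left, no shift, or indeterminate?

Adding inert gas at constant total pressure expands the volume and lowers every reacting partial pressure. With Δn_gas = 0 − 1 = -1, Q moves away from K toward the side with fewer gas moles, so the system shifts toward the side with more gas moles — to the left.
Adding S₃ (aq), a product, drives the reaction to the left.
All effects act in the same direction — net shift to the left.

left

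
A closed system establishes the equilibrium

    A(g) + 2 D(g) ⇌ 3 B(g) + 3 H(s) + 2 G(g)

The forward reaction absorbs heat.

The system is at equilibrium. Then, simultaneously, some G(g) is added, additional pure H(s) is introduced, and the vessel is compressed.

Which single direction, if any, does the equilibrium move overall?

left

Adding G (g), a product, drives the reaction to the left.
H is a pure solid; its activity is 1 regardless of amount, so Q is unaffected — no shift from this change.
Gas moles: reactants 3, products 5 (Δn_gas = +2). Compression shifts the system toward the side with fewer moles of gas — to the left.
Only the nonzero effect(s) matter; the net shift is to the left.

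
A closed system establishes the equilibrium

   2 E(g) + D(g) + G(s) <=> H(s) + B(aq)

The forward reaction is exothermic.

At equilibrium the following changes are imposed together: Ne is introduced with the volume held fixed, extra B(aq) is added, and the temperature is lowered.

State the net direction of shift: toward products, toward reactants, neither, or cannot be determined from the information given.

At constant volume, adding an inert gas leaves every reacting species' partial pressure unchanged, so Q is unchanged — no shift from this change.
Adding B (aq), a product, drives the reaction to the left.
The forward reaction is exothermic. Lowering T favours the exothermic direction — shift to the right.
The individual effects push in opposite directions; without quantitative information the net direction cannot be determined.

cannot be determined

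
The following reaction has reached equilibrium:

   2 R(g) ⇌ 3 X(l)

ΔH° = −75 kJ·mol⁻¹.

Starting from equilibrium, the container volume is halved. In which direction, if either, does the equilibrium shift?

Gas moles: reactants 2, products 0 (Δn_gas = -2). Compression shifts the system toward the side with fewer moles of gas — to the right.

right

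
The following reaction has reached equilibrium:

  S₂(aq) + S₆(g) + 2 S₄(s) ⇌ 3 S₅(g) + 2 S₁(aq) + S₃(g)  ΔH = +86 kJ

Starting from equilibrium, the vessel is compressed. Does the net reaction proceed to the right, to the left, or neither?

left

Gas moles: reactants 1, products 4 (Δn_gas = +3). Compression shifts the system toward the side with fewer moles of gas — to the left.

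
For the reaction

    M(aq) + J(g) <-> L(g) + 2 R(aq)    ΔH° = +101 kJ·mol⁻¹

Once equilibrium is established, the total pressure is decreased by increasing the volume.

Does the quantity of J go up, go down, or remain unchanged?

unchanged

Gas moles: reactants 1, products 1. Δn_gas = 0, so a volume change leaves Q equal to K — no shift from this change.
No net shift occurs, so the amount of J is unchanged.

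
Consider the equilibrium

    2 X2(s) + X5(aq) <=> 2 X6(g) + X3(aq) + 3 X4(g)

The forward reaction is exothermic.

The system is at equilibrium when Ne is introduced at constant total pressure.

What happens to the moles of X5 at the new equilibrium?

Adding inert gas at constant total pressure expands the volume and lowers every reacting partial pressure. With Δn_gas = 5 − 0 = +5, Q moves away from K toward the side with fewer gas moles, so the system shifts toward the side with more gas moles — to the right.
The net shift is to the right. X5 is a reactant, so its amount decreases.

decreases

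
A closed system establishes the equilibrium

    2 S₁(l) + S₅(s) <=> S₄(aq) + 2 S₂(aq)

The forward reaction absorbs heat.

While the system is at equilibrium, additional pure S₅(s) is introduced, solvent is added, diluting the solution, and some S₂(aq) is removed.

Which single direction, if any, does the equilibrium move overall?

S₅ is a pure solid; its activity is 1 regardless of amount, so Q is unaffected — no shift from this change.
Dilution lowers every aqueous concentration by the same factor. Δn_aq = 3 − 0 = +3, so the system shifts toward the side with more dissolved moles — to the right.
Removing S₂ (aq), a product, drives the reaction to the right.
Only the nonzero effect(s) matter; the net shift is to the right.

right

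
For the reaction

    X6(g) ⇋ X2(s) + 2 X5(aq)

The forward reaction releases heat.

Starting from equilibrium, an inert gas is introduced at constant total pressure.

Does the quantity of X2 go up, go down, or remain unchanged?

decreases

Adding inert gas at constant total pressure expands the volume and lowers every reacting partial pressure. With Δn_gas = 0 − 1 = -1, Q moves away from K toward the side with fewer gas moles, so the system shifts toward the side with more gas moles — to the left.
The net shift is to the left. X2 is a product, so its amount decreases.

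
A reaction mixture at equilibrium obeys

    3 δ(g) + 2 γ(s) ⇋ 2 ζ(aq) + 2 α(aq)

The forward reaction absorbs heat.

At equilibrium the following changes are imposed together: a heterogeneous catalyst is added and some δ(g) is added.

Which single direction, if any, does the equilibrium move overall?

A catalyst speeds both forward and reverse rates equally; it changes neither Q nor K — no shift from this change.
Adding δ (g), a reactant, drives the reaction to the right.
Only the nonzero effect(s) matter; the net shift is to the right.

right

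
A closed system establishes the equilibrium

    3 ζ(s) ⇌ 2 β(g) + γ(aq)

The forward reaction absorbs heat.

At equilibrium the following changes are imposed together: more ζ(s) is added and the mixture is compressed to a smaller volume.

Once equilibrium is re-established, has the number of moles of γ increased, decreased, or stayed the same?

decreases

ζ is a pure solid; its activity is 1 regardless of amount, so Q is unaffected — no shift from this change.
Gas moles: reactants 0, products 2 (Δn_gas = +2). Compression shifts the system toward the side with fewer moles of gas — to the left.
The net shift is to the left. γ is a product, so its amount decreases.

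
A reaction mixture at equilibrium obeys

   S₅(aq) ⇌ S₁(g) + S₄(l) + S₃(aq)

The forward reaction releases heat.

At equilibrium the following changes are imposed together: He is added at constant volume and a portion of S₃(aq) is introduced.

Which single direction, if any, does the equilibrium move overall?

left

At constant volume, adding an inert gas leaves every reacting species' partial pressure unchanged, so Q is unchanged — no shift from this change.
Adding S₃ (aq), a product, drives the reaction to the left.
Only the nonzero effect(s) matter; the net shift is to the left.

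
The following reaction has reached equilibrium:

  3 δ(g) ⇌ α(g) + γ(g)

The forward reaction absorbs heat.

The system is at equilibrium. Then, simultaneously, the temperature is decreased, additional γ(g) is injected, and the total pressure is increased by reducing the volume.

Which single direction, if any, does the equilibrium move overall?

The forward reaction is endothermic. Lowering T favours the exothermic direction — shift to the left.
Adding γ (g), a product, drives the reaction to the left.
Gas moles: reactants 3, products 2 (Δn_gas = -1). Compression shifts the system toward the side with fewer moles of gas — to the right.
The individual effects push in opposite directions; without quantitative information the net direction cannot be determined.

cannot be determined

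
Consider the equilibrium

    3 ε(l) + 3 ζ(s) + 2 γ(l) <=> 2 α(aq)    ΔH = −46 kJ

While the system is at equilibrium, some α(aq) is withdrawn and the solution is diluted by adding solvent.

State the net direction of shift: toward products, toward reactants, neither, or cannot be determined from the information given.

Removing α (aq), a product, drives the reaction to the right.
Dilution lowers every aqueous concentration by the same factor. Δn_aq = 2 − 0 = +2, so the system shifts toward the side with more dissolved moles — to the right.
All effects act in the same direction — net shift to the right.

right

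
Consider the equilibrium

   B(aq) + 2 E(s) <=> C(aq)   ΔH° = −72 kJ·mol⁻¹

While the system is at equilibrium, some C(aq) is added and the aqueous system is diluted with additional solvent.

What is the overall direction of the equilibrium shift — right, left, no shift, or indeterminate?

left

Adding C (aq), a product, drives the reaction to the left.
Dilution scales every aqueous concentration by the same factor. Δn_aq = 1 − 1 = 0, so Q is unchanged — no shift.
Only the nonzero effect(s) matter; the net shift is to the left.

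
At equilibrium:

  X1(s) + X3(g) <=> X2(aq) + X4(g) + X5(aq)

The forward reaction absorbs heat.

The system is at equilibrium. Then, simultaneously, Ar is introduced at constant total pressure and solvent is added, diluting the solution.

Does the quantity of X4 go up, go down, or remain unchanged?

increases

Adding inert gas at constant total pressure expands the volume, scaling every reacting partial pressure by the same factor. Δn_gas = 1 − 1 = 0, so Q is unchanged — no shift.
Dilution lowers every aqueous concentration by the same factor. Δn_aq = 2 − 0 = +2, so the system shifts toward the side with more dissolved moles — to the right.
The net shift is to the right. X4 is a product, so its amount increases.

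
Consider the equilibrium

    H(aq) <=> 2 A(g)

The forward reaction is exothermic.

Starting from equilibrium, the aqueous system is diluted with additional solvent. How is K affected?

unchanged

The equilibrium constant depends only on temperature. This perturbation may move the position of equilibrium, but since T is unchanged, K itself is unchanged.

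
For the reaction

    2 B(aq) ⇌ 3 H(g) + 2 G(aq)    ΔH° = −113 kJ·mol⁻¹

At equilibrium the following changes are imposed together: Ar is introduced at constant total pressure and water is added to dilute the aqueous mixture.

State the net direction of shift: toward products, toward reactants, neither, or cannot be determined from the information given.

right

Adding inert gas at constant total pressure expands the volume and lowers every reacting partial pressure. With Δn_gas = 3 − 0 = +3, Q moves away from K toward the side with fewer gas moles, so the system shifts toward the side with more gas moles — to the right.
Dilution scales every aqueous concentration by the same factor. Δn_aq = 2 − 2 = 0, so Q is unchanged — no shift.
Only the nonzero effect(s) matter; the net shift is to the right.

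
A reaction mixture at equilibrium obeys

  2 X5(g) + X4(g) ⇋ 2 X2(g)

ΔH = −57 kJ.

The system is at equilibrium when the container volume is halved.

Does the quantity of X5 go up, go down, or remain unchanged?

decreases

Gas moles: reactants 3, products 2 (Δn_gas = -1). Compression shifts the system toward the side with fewer moles of gas — to the right.
The net shift is to the right. X5 is a reactant, so its amount decreases.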